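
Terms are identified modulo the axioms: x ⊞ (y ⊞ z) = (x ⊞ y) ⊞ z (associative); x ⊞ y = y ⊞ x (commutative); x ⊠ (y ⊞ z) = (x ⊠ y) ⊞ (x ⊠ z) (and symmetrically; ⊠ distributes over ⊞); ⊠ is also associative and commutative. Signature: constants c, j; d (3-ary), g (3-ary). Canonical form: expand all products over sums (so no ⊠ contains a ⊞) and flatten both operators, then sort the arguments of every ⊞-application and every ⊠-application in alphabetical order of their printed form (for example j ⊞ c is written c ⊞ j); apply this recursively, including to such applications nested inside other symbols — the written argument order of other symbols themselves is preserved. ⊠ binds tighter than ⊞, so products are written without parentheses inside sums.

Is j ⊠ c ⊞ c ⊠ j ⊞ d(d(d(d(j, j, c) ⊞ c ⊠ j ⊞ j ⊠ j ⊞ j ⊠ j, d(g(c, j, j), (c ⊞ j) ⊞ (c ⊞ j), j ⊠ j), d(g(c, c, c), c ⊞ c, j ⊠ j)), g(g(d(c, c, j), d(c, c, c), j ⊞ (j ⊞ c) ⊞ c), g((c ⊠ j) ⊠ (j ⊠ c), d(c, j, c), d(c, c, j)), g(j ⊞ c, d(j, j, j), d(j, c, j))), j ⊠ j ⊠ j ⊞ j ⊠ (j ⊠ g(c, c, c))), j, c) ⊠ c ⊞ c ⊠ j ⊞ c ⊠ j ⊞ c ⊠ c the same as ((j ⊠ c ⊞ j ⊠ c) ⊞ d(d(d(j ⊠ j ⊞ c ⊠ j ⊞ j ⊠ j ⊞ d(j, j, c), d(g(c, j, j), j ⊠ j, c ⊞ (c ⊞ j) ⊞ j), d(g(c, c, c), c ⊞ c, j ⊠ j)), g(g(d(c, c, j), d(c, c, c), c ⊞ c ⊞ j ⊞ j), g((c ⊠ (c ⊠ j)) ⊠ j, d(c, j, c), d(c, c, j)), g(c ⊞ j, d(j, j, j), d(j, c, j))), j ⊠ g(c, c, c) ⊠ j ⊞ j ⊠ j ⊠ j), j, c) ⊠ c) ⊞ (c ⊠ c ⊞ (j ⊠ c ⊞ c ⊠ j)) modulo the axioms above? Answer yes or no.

Left:  j ⊠ c ⊞ c ⊠ j ⊞ d(d(d(d(j, j, c) ⊞ c ⊠ j ⊞ j ⊠ j ⊞ j ⊠ j, d(g(c, j, j), (c ⊞ j) ⊞ (c ⊞ j), j ⊠ j), d(g(c, c, c), c ⊞ c, j ⊠ j)), g(g(d(c, c, j), d(c, c, c), j ⊞ (j ⊞ c) ⊞ c), g((c ⊠ j) ⊠ (j ⊠ c), d(c, j, c), d(c, c, j)), g(j ⊞ c, d(j, j, j), d(j, c, j))), j ⊠ j ⊠ j ⊞ j ⊠ (j ⊠ g(c, c, c))), j, c) ⊠ c ⊞ c ⊠ j ⊞ c ⊠ j ⊞ c ⊠ c
  Un-nest:  c ⊠ j ⊞ c ⊠ j ⊞ c ⊠ d(d(d(c ⊠ j ⊞ d(j, j, c) ⊞ j ⊠ j ⊞ j ⊠ j, d(g(c, j, j), c ⊞ c ⊞ j ⊞ j, j ⊠ j), d(g(c, c, c), c ⊞ c, j ⊠ j)), g(g(d(c, c, j), d(c, c, c), c ⊞ c ⊞ j ⊞ j), g(c ⊠ c ⊠ j ⊠ j, d(c, j, c), d(c, c, j)), g(c ⊞ j, d(j, j, j), d(j, c, j))), g(c, c, c) ⊠ j ⊠ j ⊞ j ⊠ j ⊠ j), j, c) ⊞ c ⊠ j ⊞ c ⊠ j ⊞ c ⊠ c
  Sort arguments:  c ⊠ c ⊞ c ⊠ d(d(d(c ⊠ j ⊞ d(j, j, c) ⊞ j ⊠ j ⊞ j ⊠ j, d(g(c, j, j), c ⊞ c ⊞ j ⊞ j, j ⊠ j), d(g(c, c, c), c ⊞ c, j ⊠ j)), g(g(d(c, c, j), d(c, c, c), c ⊞ c ⊞ j ⊞ j), g(c ⊠ c ⊠ j ⊠ j, d(c, j, c), d(c, c, j)), g(c ⊞ j, d(j, j, j), d(j, c, j))), g(c, c, c) ⊠ j ⊠ j ⊞ j ⊠ j ⊠ j), j, c) ⊞ c ⊠ j ⊞ c ⊠ j ⊞ c ⊠ j ⊞ c ⊠ j
Right:  ((j ⊠ c ⊞ j ⊠ c) ⊞ d(d(d(j ⊠ j ⊞ c ⊠ j ⊞ j ⊠ j ⊞ d(j, j, c), d(g(c, j, j), j ⊠ j, c ⊞ (c ⊞ j) ⊞ j), d(g(c, c, c), c ⊞ c, j ⊠ j)), g(g(d(c, c, j), d(c, c, c), c ⊞ c ⊞ j ⊞ j), g((c ⊠ (c ⊠ j)) ⊠ j, d(c, j, c), d(c, c, j)), g(c ⊞ j, d(j, j, j), d(j, c, j))), j ⊠ g(c, c, c) ⊠ j ⊞ j ⊠ j ⊠ j), j, c) ⊠ c) ⊞ (c ⊠ c ⊞ (j ⊠ c ⊞ c ⊠ j))
  Flatten:  c ⊠ j ⊞ c ⊠ j ⊞ c ⊠ d(d(d(c ⊠ j ⊞ d(j, j, c) ⊞ j ⊠ j ⊞ j ⊠ j, d(g(c, j, j), j ⊠ j, c ⊞ c ⊞ j ⊞ j), d(g(c, c, c), c ⊞ c, j ⊠ j)), g(g(d(c, c, j), d(c, c, c), c ⊞ c ⊞ j ⊞ j), g(c ⊠ c ⊠ j ⊠ j, d(c, j, c), d(c, c, j)), g(c ⊞ j, d(j, j, j), d(j, c, j))), g(c, c, c) ⊠ j ⊠ j ⊞ j ⊠ j ⊠ j), j, c) ⊞ c ⊠ c ⊞ c ⊠ j ⊞ c ⊠ j
  Order the arguments:  c ⊠ c ⊞ c ⊠ d(d(d(c ⊠ j ⊞ d(j, j, c) ⊞ j ⊠ j ⊞ j ⊠ j, d(g(c, j, j), j ⊠ j, c ⊞ c ⊞ j ⊞ j), d(g(c, c, c), c ⊞ c, j ⊠ j)), g(g(d(c, c, j), d(c, c, c), c ⊞ c ⊞ j ⊞ j), g(c ⊠ c ⊠ j ⊠ j, d(c, j, c), d(c, c, j)), g(c ⊞ j, d(j, j, j), d(j, c, j))), g(c, c, c) ⊠ j ⊠ j ⊞ j ⊠ j ⊠ j), j, c) ⊞ c ⊠ j ⊞ c ⊠ j ⊞ c ⊠ j ⊞ c ⊠ j

Answer: no — c ⊠ c ⊞ c ⊠ d(d(d(c ⊠ j ⊞ d(j, j, c) ⊞ j ⊠ j ⊞ j ⊠ j, d(g(c, j, j), c ⊞ c ⊞ j ⊞ j, j ⊠ j), d(g(c, c, c), c ⊞ c, j ⊠ j)), g(g(d(c, c, j), d(c, c, c), c ⊞ c ⊞ j ⊞ j), g(c ⊠ c ⊠ j ⊠ j, d(c, j, c), d(c, c, j)), g(c ⊞ j, d(j, j, j), d(j, c, j))), g(c, c, c) ⊠ j ⊠ j ⊞ j ⊠ j ⊠ j), j, c) ⊞ c ⊠ j ⊞ c ⊠ j ⊞ c ⊠ j ⊞ c ⊠ j vs c ⊠ c ⊞ c ⊠ d(d(d(c ⊠ j ⊞ d(j, j, c) ⊞ j ⊠ j ⊞ j ⊠ j, d(g(c, j, j), j ⊠ j, c ⊞ c ⊞ j ⊞ j), d(g(c, c, c), c ⊞ c, j ⊠ j)), g(g(d(c, c, j), d(c, c, c), c ⊞ c ⊞ j ⊞ j), g(c ⊠ c ⊠ j ⊠ j, d(c, j, c), d(c, c, j)), g(c ⊞ j, d(j, j, j), d(j, c, j))), g(c, c, c) ⊠ j ⊠ j ⊞ j ⊠ j ⊠ j), j, c) ⊞ c ⊠ j ⊞ c ⊠ j ⊞ c ⊠ j ⊞ c ⊠ j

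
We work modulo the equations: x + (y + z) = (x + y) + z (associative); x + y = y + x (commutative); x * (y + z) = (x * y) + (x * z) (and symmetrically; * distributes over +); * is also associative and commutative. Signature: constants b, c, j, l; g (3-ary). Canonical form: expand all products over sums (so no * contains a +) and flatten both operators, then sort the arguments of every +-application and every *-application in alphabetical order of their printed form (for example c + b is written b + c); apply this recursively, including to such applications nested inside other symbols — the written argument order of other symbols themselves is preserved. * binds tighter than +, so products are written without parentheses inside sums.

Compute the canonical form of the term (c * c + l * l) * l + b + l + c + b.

Answer: b + b + c + c * c * l + l + l * l * l

Derivation:
Distribute:  c * c * l + l * l * l + b + l + c + b
Sort arguments:  b + b + c + c * c * l + l + l * l * l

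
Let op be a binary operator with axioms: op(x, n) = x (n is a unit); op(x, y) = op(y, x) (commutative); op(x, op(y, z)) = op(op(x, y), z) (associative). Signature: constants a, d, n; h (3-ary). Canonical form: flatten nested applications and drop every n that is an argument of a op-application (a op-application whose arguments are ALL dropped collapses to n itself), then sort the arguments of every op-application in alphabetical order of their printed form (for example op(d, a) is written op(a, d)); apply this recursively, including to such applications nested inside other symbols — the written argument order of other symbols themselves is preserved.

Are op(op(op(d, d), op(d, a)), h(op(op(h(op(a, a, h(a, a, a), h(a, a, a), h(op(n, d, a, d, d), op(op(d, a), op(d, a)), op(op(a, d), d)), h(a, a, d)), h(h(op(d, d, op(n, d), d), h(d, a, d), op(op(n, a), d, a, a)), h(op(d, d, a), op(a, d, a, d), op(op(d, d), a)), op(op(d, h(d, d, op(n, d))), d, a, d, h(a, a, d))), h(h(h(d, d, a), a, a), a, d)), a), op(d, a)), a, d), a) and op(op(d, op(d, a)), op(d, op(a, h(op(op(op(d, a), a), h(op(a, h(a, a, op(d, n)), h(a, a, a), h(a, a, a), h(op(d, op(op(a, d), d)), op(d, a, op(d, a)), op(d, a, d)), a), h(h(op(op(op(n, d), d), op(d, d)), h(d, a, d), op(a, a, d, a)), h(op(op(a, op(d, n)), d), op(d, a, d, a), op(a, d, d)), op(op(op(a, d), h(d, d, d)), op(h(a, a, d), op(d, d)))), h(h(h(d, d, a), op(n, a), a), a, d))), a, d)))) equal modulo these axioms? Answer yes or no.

Answer: yes — both canonical forms are op(a, a, d, d, d, h(op(a, a, d, h(op(a, a, h(a, a, a), h(a, a, a), h(a, a, d), h(op(a, d, d, d), op(a, a, d, d), op(a, d, d))), h(h(op(d, d, d, d), h(d, a, d), op(a, a, a, d)), h(op(a, d, d), op(a, a, d, d), op(a, d, d)), op(a, d, d, d, h(a, a, d), h(d, d, d))), h(h(h(d, d, a), a, a), a, d))), a, d))

Derivation:
Left:  op(op(op(d, d), op(d, a)), h(op(op(h(op(a, a, h(a, a, a), h(a, a, a), h(op(n, d, a, d, d), op(op(d, a), op(d, a)), op(op(a, d), d)), h(a, a, d)), h(h(op(d, d, op(n, d), d), h(d, a, d), op(op(n, a), d, a, a)), h(op(d, d, a), op(a, d, a, d), op(op(d, d), a)), op(op(d, h(d, d, op(n, d))), d, a, d, h(a, a, d))), h(h(h(d, d, a), a, a), a, d)), a), op(d, a)), a, d), a)
  Un-nest:  op(d, d, d, a, h(op(op(h(op(a, a, h(a, a, a), h(a, a, a), h(op(n, d, a, d, d), op(op(d, a), op(d, a)), op(op(a, d), d)), h(a, a, d)), h(h(op(d, d, op(n, d), d), h(d, a, d), op(op(n, a), d, a, a)), h(op(d, d, a), op(a, d, a, d), op(op(d, d), a)), op(op(d, h(d, d, op(n, d))), d, a, d, h(a, a, d))), h(h(h(d, d, a), a, a), a, d)), a), op(d, a)), a, d), a)
  Canonicalize subterm:  h(op(op(h(op(a, a, h(a, a, a), h(a, a, a), h(op(n, d, a, d, d), op(op(d, a), op(d, a)), op(op(a, d), d)), h(a, a, d)), h(h(op(d, d, op(n, d), d), h(d, a, d), op(op(n, a), d, a, a)), h(op(d, d, a), op(a, d, a, d), op(op(d, d), a)), op(op(d, h(d, d, op(n, d))), d, a, d, h(a, a, d))), h(h(h(d, d, a), a, a), a, d)), a), op(d, a)), a, d)  →  h(op(a, a, d, h(op(a, a, h(a, a, a), h(a, a, a), h(a, a, d), h(op(a, d, d, d), op(a, a, d, d), op(a, d, d))), h(h(op(d, d, d, d), h(d, a, d), op(a, a, a, d)), h(op(a, d, d), op(a, a, d, d), op(a, d, d)), op(a, d, d, d, h(a, a, d), h(d, d, d))), h(h(h(d, d, a), a, a), a, d))), a, d)
  Order the arguments:  op(a, a, d, d, d, h(op(a, a, d, h(op(a, a, h(a, a, a), h(a, a, a), h(a, a, d), h(op(a, d, d, d), op(a, a, d, d), op(a, d, d))), h(h(op(d, d, d, d), h(d, a, d), op(a, a, a, d)), h(op(a, d, d), op(a, a, d, d), op(a, d, d)), op(a, d, d, d, h(a, a, d), h(d, d, d))), h(h(h(d, d, a), a, a), a, d))), a, d))
Right:  op(op(d, op(d, a)), op(d, op(a, h(op(op(op(d, a), a), h(op(a, h(a, a, op(d, n)), h(a, a, a), h(a, a, a), h(op(d, op(op(a, d), d)), op(d, a, op(d, a)), op(d, a, d)), a), h(h(op(op(op(n, d), d), op(d, d)), h(d, a, d), op(a, a, d, a)), h(op(op(a, op(d, n)), d), op(d, a, d, a), op(a, d, d)), op(op(op(a, d), h(d, d, d)), op(h(a, a, d), op(d, d)))), h(h(h(d, d, a), op(n, a), a), a, d))), a, d))))
  Un-nest:  op(d, d, a, d, a, h(op(op(op(d, a), a), h(op(a, h(a, a, op(d, n)), h(a, a, a), h(a, a, a), h(op(d, op(op(a, d), d)), op(d, a, op(d, a)), op(d, a, d)), a), h(h(op(op(op(n, d), d), op(d, d)), h(d, a, d), op(a, a, d, a)), h(op(op(a, op(d, n)), d), op(d, a, d, a), op(a, d, d)), op(op(op(a, d), h(d, d, d)), op(h(a, a, d), op(d, d)))), h(h(h(d, d, a), op(n, a), a), a, d))), a, d))
  Inside:  h(op(op(op(d, a), a), h(op(a, h(a, a, op(d, n)), h(a, a, a), h(a, a, a), h(op(d, op(op(a, d), d)), op(d, a, op(d, a)), op(d, a, d)), a), h(h(op(op(op(n, d), d), op(d, d)), h(d, a, d), op(a, a, d, a)), h(op(op(a, op(d, n)), d), op(d, a, d, a), op(a, d, d)), op(op(op(a, d), h(d, d, d)), op(h(a, a, d), op(d, d)))), h(h(h(d, d, a), op(n, a), a), a, d))), a, d)  →  h(op(a, a, d, h(op(a, a, h(a, a, a), h(a, a, a), h(a, a, d), h(op(a, d, d, d), op(a, a, d, d), op(a, d, d))), h(h(op(d, d, d, d), h(d, a, d), op(a, a, a, d)), h(op(a, d, d), op(a, a, d, d), op(a, d, d)), op(a, d, d, d, h(a, a, d), h(d, d, d))), h(h(h(d, d, a), a, a), a, d))), a, d)
  Order the arguments:  op(a, a, d, d, d, h(op(a, a, d, h(op(a, a, h(a, a, a), h(a, a, a), h(a, a, d), h(op(a, d, d, d), op(a, a, d, d), op(a, d, d))), h(h(op(d, d, d, d), h(d, a, d), op(a, a, a, d)), h(op(a, d, d), op(a, a, d, d), op(a, d, d)), op(a, d, d, d, h(a, a, d), h(d, d, d))), h(h(h(d, d, a), a, a), a, d))), a, d))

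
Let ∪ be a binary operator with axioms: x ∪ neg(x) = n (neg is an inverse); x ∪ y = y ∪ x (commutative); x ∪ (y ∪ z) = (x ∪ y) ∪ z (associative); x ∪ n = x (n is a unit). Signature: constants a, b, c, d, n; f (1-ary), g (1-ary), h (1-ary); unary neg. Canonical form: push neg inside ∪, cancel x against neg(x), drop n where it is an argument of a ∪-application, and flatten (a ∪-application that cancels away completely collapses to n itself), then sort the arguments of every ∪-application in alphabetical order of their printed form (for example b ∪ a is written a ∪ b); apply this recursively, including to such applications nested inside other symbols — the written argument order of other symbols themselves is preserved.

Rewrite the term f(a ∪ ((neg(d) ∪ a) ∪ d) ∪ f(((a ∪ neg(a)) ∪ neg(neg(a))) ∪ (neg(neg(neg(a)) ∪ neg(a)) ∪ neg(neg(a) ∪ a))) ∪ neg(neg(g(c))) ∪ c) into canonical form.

Answer: f(a ∪ a ∪ c ∪ f(a) ∪ g(c))

Derivation:
Focus inside:  a ∪ ((neg(d) ∪ a) ∪ d) ∪ f(((a ∪ neg(a)) ∪ neg(neg(a))) ∪ (neg(neg(neg(a)) ∪ neg(a)) ∪ neg(neg(a) ∪ a))) ∪ neg(neg(g(c))) ∪ c
Push neg inside:  distribute neg over ∪ and collapse double neg
Cancel inverse pairs:  d cancels
Combine occurrences:  a ∪ a ∪ f(a) ∪ g(c) ∪ c
Sort arguments:  a ∪ a ∪ c ∪ f(a) ∪ g(c)
Put back:  f(a ∪ a ∪ c ∪ f(a) ∪ g(c))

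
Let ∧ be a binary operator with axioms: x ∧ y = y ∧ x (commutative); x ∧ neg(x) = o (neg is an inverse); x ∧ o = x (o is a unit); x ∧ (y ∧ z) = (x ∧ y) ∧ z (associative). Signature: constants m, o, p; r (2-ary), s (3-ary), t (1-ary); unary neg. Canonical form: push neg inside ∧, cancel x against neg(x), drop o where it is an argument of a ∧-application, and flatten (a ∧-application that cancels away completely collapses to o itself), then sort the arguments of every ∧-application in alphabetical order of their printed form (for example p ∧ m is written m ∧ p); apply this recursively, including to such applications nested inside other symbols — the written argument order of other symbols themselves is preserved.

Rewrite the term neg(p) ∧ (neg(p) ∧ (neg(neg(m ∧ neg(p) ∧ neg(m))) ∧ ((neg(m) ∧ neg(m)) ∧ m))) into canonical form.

Push neg inside:  distribute neg over ∧ and collapse double neg
Collect:  neg(p) ∧ neg(p) ∧ neg(p) ∧ neg(m)
Sort:  neg(m) ∧ neg(p) ∧ neg(p) ∧ neg(p)

Answer: neg(m) ∧ neg(p) ∧ neg(p) ∧ neg(p)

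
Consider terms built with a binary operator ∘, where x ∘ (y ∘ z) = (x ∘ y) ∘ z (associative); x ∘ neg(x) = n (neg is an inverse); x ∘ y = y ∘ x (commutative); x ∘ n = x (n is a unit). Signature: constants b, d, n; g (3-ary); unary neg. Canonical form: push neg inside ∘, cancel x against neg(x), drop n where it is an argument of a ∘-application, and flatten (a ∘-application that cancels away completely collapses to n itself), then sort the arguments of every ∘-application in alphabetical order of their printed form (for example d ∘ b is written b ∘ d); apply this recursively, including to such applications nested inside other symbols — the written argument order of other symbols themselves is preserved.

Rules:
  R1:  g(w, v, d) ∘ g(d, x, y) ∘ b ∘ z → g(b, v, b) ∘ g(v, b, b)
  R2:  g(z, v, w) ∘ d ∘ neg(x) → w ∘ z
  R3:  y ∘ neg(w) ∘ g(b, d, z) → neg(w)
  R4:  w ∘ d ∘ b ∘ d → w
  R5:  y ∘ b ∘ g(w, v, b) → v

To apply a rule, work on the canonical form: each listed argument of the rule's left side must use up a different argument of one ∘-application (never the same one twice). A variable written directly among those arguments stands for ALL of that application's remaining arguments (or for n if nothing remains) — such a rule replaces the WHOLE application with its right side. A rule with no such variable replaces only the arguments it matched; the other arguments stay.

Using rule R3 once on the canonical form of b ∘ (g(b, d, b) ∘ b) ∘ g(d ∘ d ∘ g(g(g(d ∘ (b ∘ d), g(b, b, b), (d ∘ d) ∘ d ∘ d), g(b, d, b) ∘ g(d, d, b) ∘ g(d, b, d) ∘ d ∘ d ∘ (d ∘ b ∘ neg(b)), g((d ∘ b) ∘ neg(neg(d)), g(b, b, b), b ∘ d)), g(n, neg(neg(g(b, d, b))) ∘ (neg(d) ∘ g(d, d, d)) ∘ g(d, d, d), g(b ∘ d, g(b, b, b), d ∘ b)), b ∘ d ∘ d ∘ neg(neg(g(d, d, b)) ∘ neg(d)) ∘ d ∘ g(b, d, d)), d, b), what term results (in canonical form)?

Answer: b ∘ b ∘ g(b, d, b) ∘ g(d ∘ d ∘ g(g(g(b ∘ d ∘ d, g(b, b, b), d ∘ d ∘ d ∘ d), d ∘ d ∘ d ∘ g(b, d, b) ∘ g(d, b, d) ∘ g(d, d, b), g(b ∘ d ∘ d, g(b, b, b), b ∘ d)), g(n, neg(d), g(b ∘ d, g(b, b, b), b ∘ d)), b ∘ d ∘ d ∘ d ∘ d ∘ g(b, d, d) ∘ g(d, d, b)), d, b)

Derivation:
Canonical form:  b ∘ b ∘ g(b, d, b) ∘ g(d ∘ d ∘ g(g(g(b ∘ d ∘ d, g(b, b, b), d ∘ d ∘ d ∘ d), d ∘ d ∘ d ∘ g(b, d, b) ∘ g(d, b, d) ∘ g(d, d, b), g(b ∘ d ∘ d, g(b, b, b), b ∘ d)), g(n, g(b, d, b) ∘ g(d, d, d) ∘ g(d, d, d) ∘ neg(d), g(b ∘ d, g(b, b, b), b ∘ d)), b ∘ d ∘ d ∘ d ∘ d ∘ g(b, d, d) ∘ g(d, d, b)), d, b)
Apply R3:  consuming g(b, d, b), neg(d);  w := d, y := g(d, d, d) ∘ g(d, d, d), z := b
The extension variable absorbs all remaining arguments, so the whole application is rewritten.
Giving:  b ∘ b ∘ g(b, d, b) ∘ g(d ∘ d ∘ g(g(g(b ∘ d ∘ d, g(b, b, b), d ∘ d ∘ d ∘ d), d ∘ d ∘ d ∘ g(b, d, b) ∘ g(d, b, d) ∘ g(d, d, b), g(b ∘ d ∘ d, g(b, b, b), b ∘ d)), g(n, neg(d), g(b ∘ d, g(b, b, b), b ∘ d)), b ∘ d ∘ d ∘ d ∘ d ∘ g(b, d, d) ∘ g(d, d, b)), d, b)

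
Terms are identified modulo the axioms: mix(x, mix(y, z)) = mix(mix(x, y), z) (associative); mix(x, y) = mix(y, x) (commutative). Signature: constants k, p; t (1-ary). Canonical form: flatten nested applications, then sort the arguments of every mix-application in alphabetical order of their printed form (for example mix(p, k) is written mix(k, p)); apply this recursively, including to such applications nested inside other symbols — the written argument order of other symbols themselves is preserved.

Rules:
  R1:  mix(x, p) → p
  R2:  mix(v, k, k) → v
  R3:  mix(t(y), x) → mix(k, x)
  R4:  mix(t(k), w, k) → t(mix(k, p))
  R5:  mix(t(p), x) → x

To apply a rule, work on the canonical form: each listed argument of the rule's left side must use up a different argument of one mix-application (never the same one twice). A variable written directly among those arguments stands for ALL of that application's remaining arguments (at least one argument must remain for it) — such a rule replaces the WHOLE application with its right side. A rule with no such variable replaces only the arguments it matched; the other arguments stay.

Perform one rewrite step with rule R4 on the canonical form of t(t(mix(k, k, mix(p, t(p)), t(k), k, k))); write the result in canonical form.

Answer: t(t(t(mix(k, p))))

Derivation:
Canonical form:  t(t(mix(k, k, k, k, p, t(k), t(p))))
R4 matches:  uses k, t(k);  w := mix(k, k, k, p, t(p))
The variable takes the whole remainder — replace the entire application.
Result:  t(t(t(mix(k, p))))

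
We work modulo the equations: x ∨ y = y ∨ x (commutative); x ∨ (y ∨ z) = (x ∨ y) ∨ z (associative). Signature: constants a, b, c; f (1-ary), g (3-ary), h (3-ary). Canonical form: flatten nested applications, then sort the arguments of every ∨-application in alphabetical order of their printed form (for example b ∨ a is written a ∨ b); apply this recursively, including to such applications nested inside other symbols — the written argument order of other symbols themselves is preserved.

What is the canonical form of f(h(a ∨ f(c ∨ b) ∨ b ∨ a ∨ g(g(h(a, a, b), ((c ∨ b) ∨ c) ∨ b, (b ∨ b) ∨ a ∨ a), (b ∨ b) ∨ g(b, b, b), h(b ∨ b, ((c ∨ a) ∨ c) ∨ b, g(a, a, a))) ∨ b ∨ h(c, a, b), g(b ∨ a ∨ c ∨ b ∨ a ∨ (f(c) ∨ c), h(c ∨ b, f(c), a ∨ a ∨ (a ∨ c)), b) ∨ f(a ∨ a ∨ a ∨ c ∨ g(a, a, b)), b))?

Answer: f(h(a ∨ a ∨ b ∨ b ∨ f(b ∨ c) ∨ g(g(h(a, a, b), b ∨ b ∨ c ∨ c, a ∨ a ∨ b ∨ b), b ∨ b ∨ g(b, b, b), h(b ∨ b, a ∨ b ∨ c ∨ c, g(a, a, a))) ∨ h(c, a, b), f(a ∨ a ∨ a ∨ c ∨ g(a, a, b)) ∨ g(a ∨ a ∨ b ∨ b ∨ c ∨ c ∨ f(c), h(b ∨ c, f(c), a ∨ a ∨ a ∨ c), b), b))

Derivation:
Work inside:  a ∨ f(c ∨ b) ∨ b ∨ a ∨ g(g(h(a, a, b), ((c ∨ b) ∨ c) ∨ b, (b ∨ b) ∨ a ∨ a), (b ∨ b) ∨ g(b, b, b), h(b ∨ b, ((c ∨ a) ∨ c) ∨ b, g(a, a, a))) ∨ b ∨ h(c, a, b)
Inside:  f(c ∨ b)  →  f(b ∨ c)
Inside:  g(g(h(a, a, b), ((c ∨ b) ∨ c) ∨ b, (b ∨ b) ∨ a ∨ a), (b ∨ b) ∨ g(b, b, b), h(b ∨ b, ((c ∨ a) ∨ c) ∨ b, g(a, a, a)))  →  g(g(h(a, a, b), b ∨ b ∨ c ∨ c, a ∨ a ∨ b ∨ b), b ∨ b ∨ g(b, b, b), h(b ∨ b, a ∨ b ∨ c ∨ c, g(a, a, a)))
Sort arguments:  a ∨ a ∨ b ∨ b ∨ f(b ∨ c) ∨ g(g(h(a, a, b), b ∨ b ∨ c ∨ c, a ∨ a ∨ b ∨ b), b ∨ b ∨ g(b, b, b), h(b ∨ b, a ∨ b ∨ c ∨ c, g(a, a, a))) ∨ h(c, a, b)
Put back:  f(h(a ∨ a ∨ b ∨ b ∨ f(b ∨ c) ∨ g(g(h(a, a, b), b ∨ b ∨ c ∨ c, a ∨ a ∨ b ∨ b), b ∨ b ∨ g(b, b, b), h(b ∨ b, a ∨ b ∨ c ∨ c, g(a, a, a))) ∨ h(c, a, b), f(a ∨ a ∨ a ∨ c ∨ g(a, a, b)) ∨ g(a ∨ a ∨ b ∨ b ∨ c ∨ c ∨ f(c), h(b ∨ c, f(c), a ∨ a ∨ a ∨ c), b), b))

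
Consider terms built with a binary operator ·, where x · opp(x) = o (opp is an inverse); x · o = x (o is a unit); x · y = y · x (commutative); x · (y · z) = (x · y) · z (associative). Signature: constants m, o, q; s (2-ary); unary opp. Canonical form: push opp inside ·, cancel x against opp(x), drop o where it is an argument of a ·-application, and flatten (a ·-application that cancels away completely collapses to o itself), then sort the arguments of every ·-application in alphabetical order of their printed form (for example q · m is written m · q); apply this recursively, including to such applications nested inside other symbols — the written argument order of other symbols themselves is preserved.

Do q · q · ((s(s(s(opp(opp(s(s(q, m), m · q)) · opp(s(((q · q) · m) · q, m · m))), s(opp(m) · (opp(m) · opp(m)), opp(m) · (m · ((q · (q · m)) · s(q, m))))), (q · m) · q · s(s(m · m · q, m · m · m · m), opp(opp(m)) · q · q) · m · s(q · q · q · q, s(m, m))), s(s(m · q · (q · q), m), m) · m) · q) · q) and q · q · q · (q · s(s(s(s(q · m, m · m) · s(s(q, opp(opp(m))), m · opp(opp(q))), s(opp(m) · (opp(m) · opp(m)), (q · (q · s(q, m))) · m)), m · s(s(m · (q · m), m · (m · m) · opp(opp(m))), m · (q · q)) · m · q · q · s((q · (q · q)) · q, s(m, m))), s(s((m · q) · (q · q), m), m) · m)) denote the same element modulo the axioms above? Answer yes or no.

Answer: no — q · q · q · q · s(s(s(s(m · q · q · q, m · m) · s(s(q, m), m · q), s(opp(m) · opp(m) · opp(m), m · q · q · s(q, m))), m · m · q · q · s(q · q · q · q, s(m, m)) · s(s(m · m · q, m · m · m · m), m · q · q)), m · s(s(m · q · q · q, m), m)) vs q · q · q · q · s(s(s(s(m · q, m · m) · s(s(q, m), m · q), s(opp(m) · opp(m) · opp(m), m · q · q · s(q, m))), m · m · q · q · s(q · q · q · q, s(m, m)) · s(s(m · m · q, m · m · m · m), m · q · q)), m · s(s(m · q · q · q, m), m))

Derivation:
Left:  q · q · ((s(s(s(opp(opp(s(s(q, m), m · q)) · opp(s(((q · q) · m) · q, m · m))), s(opp(m) · (opp(m) · opp(m)), opp(m) · (m · ((q · (q · m)) · s(q, m))))), (q · m) · q · s(s(m · m · q, m · m · m · m), opp(opp(m)) · q · q) · m · s(q · q · q · q, s(m, m))), s(s(m · q · (q · q), m), m) · m) · q) · q)
  Push opp inside:  distribute opp over · and collapse double opp
  Collect:  q · q · q · q · s(s(s(s(m · q · q · q, m · m) · s(s(q, m), m · q), s(opp(m) · opp(m) · opp(m), m · q · q · s(q, m))), m · m · q · q · s(q · q · q · q, s(m, m)) · s(s(m · m · q, m · m · m · m), m · q · q)), m · s(s(m · q · q · q, m), m))
Right:  q · q · q · (q · s(s(s(s(q · m, m · m) · s(s(q, opp(opp(m))), m · opp(opp(q))), s(opp(m) · (opp(m) · opp(m)), (q · (q · s(q, m))) · m)), m · s(s(m · (q · m), m · (m · m) · opp(opp(m))), m · (q · q)) · m · q · q · s((q · (q · q)) · q, s(m, m))), s(s((m · q) · (q · q), m), m) · m))
  Push opp inside:  distribute opp over · and collapse double opp
  Collect:  q · q · q · q · s(s(s(s(m · q, m · m) · s(s(q, m), m · q), s(opp(m) · opp(m) · opp(m), m · q · q · s(q, m))), m · m · q · q · s(q · q · q · q, s(m, m)) · s(s(m · m · q, m · m · m · m), m · q · q)), m · s(s(m · q · q · q, m), m))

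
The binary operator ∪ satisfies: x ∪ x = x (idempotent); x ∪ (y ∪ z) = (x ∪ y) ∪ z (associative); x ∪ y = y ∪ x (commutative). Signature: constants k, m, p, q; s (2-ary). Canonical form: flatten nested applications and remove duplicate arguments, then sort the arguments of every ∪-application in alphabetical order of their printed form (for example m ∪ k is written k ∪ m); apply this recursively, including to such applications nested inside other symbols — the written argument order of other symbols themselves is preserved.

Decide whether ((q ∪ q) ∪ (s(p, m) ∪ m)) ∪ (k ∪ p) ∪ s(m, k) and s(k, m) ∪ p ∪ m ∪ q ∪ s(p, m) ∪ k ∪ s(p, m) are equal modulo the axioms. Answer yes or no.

Answer: no — k ∪ m ∪ p ∪ q ∪ s(m, k) ∪ s(p, m) vs k ∪ m ∪ p ∪ q ∪ s(k, m) ∪ s(p, m)

Derivation:
Left:  ((q ∪ q) ∪ (s(p, m) ∪ m)) ∪ (k ∪ p) ∪ s(m, k)
  Merge nested applications:  q ∪ q ∪ s(p, m) ∪ m ∪ k ∪ p ∪ s(m, k)
  Deduplicate:  drop duplicate q
  Order the arguments:  k ∪ m ∪ p ∪ q ∪ s(m, k) ∪ s(p, m)
Right:  s(k, m) ∪ p ∪ m ∪ q ∪ s(p, m) ∪ k ∪ s(p, m)
  Idempotence:  drop duplicate s(p, m)
  Order the arguments:  k ∪ m ∪ p ∪ q ∪ s(k, m) ∪ s(p, m)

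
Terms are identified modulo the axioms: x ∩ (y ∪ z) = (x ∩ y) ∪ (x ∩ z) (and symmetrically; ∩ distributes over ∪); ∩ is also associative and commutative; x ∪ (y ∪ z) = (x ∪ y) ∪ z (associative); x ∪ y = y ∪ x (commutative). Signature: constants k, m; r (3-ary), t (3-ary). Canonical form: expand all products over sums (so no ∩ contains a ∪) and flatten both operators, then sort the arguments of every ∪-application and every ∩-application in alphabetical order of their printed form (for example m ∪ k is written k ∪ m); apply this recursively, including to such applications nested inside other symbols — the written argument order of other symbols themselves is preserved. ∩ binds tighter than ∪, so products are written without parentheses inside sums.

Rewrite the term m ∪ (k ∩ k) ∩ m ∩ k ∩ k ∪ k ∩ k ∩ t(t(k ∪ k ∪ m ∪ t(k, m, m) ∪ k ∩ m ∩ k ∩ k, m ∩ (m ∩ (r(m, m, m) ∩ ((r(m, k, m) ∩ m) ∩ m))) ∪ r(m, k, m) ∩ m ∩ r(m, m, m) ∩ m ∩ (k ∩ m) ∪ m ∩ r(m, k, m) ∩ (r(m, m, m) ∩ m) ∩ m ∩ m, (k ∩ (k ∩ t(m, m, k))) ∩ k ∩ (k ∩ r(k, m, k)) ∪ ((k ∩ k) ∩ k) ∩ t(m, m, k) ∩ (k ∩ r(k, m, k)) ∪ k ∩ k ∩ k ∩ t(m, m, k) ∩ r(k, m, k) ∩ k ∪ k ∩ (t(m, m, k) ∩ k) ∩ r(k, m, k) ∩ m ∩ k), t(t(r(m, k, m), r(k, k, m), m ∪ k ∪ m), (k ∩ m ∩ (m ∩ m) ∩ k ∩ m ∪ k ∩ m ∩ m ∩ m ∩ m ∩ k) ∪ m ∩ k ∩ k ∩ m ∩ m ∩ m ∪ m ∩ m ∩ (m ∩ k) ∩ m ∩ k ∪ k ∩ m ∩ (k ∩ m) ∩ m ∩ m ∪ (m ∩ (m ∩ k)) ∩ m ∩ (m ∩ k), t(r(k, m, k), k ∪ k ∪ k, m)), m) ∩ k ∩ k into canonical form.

Answer: k ∩ k ∩ k ∩ k ∩ m ∪ k ∩ k ∩ k ∩ k ∩ t(t(k ∪ k ∪ k ∩ k ∩ k ∩ m ∪ m ∪ t(k, m, m), k ∩ m ∩ m ∩ m ∩ r(m, k, m) ∩ r(m, m, m) ∪ m ∩ m ∩ m ∩ m ∩ r(m, k, m) ∩ r(m, m, m) ∪ m ∩ m ∩ m ∩ m ∩ r(m, k, m) ∩ r(m, m, m), k ∩ k ∩ k ∩ k ∩ r(k, m, k) ∩ t(m, m, k) ∪ k ∩ k ∩ k ∩ k ∩ r(k, m, k) ∩ t(m, m, k) ∪ k ∩ k ∩ k ∩ k ∩ r(k, m, k) ∩ t(m, m, k) ∪ k ∩ k ∩ k ∩ m ∩ r(k, m, k) ∩ t(m, m, k)), t(t(r(m, k, m), r(k, k, m), k ∪ m ∪ m), k ∩ k ∩ m ∩ m ∩ m ∩ m ∪ k ∩ k ∩ m ∩ m ∩ m ∩ m ∪ k ∩ k ∩ m ∩ m ∩ m ∩ m ∪ k ∩ k ∩ m ∩ m ∩ m ∩ m ∪ k ∩ k ∩ m ∩ m ∩ m ∩ m ∪ k ∩ k ∩ m ∩ m ∩ m ∩ m, t(r(k, m, k), k ∪ k ∪ k, m)), m) ∪ m

Derivation:
Un-nest:  m ∪ k ∩ k ∩ k ∩ k ∩ m ∪ k ∩ k ∩ k ∩ k ∩ t(t(k ∪ k ∪ k ∩ k ∩ k ∩ m ∪ m ∪ t(k, m, m), k ∩ m ∩ m ∩ m ∩ r(m, k, m) ∩ r(m, m, m) ∪ m ∩ m ∩ m ∩ m ∩ r(m, k, m) ∩ r(m, m, m) ∪ m ∩ m ∩ m ∩ m ∩ r(m, k, m) ∩ r(m, m, m), k ∩ k ∩ k ∩ k ∩ r(k, m, k) ∩ t(m, m, k) ∪ k ∩ k ∩ k ∩ k ∩ r(k, m, k) ∩ t(m, m, k) ∪ k ∩ k ∩ k ∩ k ∩ r(k, m, k) ∩ t(m, m, k) ∪ k ∩ k ∩ k ∩ m ∩ r(k, m, k) ∩ t(m, m, k)), t(t(r(m, k, m), r(k, k, m), k ∪ m ∪ m), k ∩ k ∩ m ∩ m ∩ m ∩ m ∪ k ∩ k ∩ m ∩ m ∩ m ∩ m ∪ k ∩ k ∩ m ∩ m ∩ m ∩ m ∪ k ∩ k ∩ m ∩ m ∩ m ∩ m ∪ k ∩ k ∩ m ∩ m ∩ m ∩ m ∪ k ∩ k ∩ m ∩ m ∩ m ∩ m, t(r(k, m, k), k ∪ k ∪ k, m)), m)
Order the arguments:  k ∩ k ∩ k ∩ k ∩ m ∪ k ∩ k ∩ k ∩ k ∩ t(t(k ∪ k ∪ k ∩ k ∩ k ∩ m ∪ m ∪ t(k, m, m), k ∩ m ∩ m ∩ m ∩ r(m, k, m) ∩ r(m, m, m) ∪ m ∩ m ∩ m ∩ m ∩ r(m, k, m) ∩ r(m, m, m) ∪ m ∩ m ∩ m ∩ m ∩ r(m, k, m) ∩ r(m, m, m), k ∩ k ∩ k ∩ k ∩ r(k, m, k) ∩ t(m, m, k) ∪ k ∩ k ∩ k ∩ k ∩ r(k, m, k) ∩ t(m, m, k) ∪ k ∩ k ∩ k ∩ k ∩ r(k, m, k) ∩ t(m, m, k) ∪ k ∩ k ∩ k ∩ m ∩ r(k, m, k) ∩ t(m, m, k)), t(t(r(m, k, m), r(k, k, m), k ∪ m ∪ m), k ∩ k ∩ m ∩ m ∩ m ∩ m ∪ k ∩ k ∩ m ∩ m ∩ m ∩ m ∪ k ∩ k ∩ m ∩ m ∩ m ∩ m ∪ k ∩ k ∩ m ∩ m ∩ m ∩ m ∪ k ∩ k ∩ m ∩ m ∩ m ∩ m ∪ k ∩ k ∩ m ∩ m ∩ m ∩ m, t(r(k, m, k), k ∪ k ∪ k, m)), m) ∪ m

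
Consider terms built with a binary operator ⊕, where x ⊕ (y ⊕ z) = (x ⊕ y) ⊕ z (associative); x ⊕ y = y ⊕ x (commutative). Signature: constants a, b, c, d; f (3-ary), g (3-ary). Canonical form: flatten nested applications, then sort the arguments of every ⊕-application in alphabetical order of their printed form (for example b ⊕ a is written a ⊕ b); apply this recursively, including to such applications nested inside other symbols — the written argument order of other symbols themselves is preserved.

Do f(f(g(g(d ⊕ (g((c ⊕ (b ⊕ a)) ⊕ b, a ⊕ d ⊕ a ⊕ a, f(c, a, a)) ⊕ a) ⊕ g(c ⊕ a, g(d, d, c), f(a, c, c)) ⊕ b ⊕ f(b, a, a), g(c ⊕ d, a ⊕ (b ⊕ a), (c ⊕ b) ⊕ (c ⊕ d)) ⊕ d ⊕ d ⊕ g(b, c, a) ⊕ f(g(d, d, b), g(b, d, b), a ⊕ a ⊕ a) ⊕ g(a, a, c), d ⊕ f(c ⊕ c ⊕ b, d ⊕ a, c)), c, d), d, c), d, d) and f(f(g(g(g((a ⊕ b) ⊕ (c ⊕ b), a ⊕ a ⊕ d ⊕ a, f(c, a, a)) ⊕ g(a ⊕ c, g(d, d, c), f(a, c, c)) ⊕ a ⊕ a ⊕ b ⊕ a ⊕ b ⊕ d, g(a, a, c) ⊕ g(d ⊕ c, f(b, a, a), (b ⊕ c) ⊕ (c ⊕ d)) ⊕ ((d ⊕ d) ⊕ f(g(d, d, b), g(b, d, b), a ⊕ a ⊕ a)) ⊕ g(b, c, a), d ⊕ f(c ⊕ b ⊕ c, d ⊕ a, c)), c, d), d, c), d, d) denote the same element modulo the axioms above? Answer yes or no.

Answer: no — f(f(g(g(a ⊕ b ⊕ d ⊕ f(b, a, a) ⊕ g(a ⊕ b ⊕ b ⊕ c, a ⊕ a ⊕ a ⊕ d, f(c, a, a)) ⊕ g(a ⊕ c, g(d, d, c), f(a, c, c)), d ⊕ d ⊕ f(g(d, d, b), g(b, d, b), a ⊕ a ⊕ a) ⊕ g(a, a, c) ⊕ g(b, c, a) ⊕ g(c ⊕ d, a ⊕ a ⊕ b, b ⊕ c ⊕ c ⊕ d), d ⊕ f(b ⊕ c ⊕ c, a ⊕ d, c)), c, d), d, c), d, d) vs f(f(g(g(a ⊕ a ⊕ a ⊕ b ⊕ b ⊕ d ⊕ g(a ⊕ b ⊕ b ⊕ c, a ⊕ a ⊕ a ⊕ d, f(c, a, a)) ⊕ g(a ⊕ c, g(d, d, c), f(a, c, c)), d ⊕ d ⊕ f(g(d, d, b), g(b, d, b), a ⊕ a ⊕ a) ⊕ g(a, a, c) ⊕ g(b, c, a) ⊕ g(c ⊕ d, f(b, a, a), b ⊕ c ⊕ c ⊕ d), d ⊕ f(b ⊕ c ⊕ c, a ⊕ d, c)), c, d), d, c), d, d)

Derivation:
Left:  f(f(g(g(d ⊕ (g((c ⊕ (b ⊕ a)) ⊕ b, a ⊕ d ⊕ a ⊕ a, f(c, a, a)) ⊕ a) ⊕ g(c ⊕ a, g(d, d, c), f(a, c, c)) ⊕ b ⊕ f(b, a, a), g(c ⊕ d, a ⊕ (b ⊕ a), (c ⊕ b) ⊕ (c ⊕ d)) ⊕ d ⊕ d ⊕ g(b, c, a) ⊕ f(g(d, d, b), g(b, d, b), a ⊕ a ⊕ a) ⊕ g(a, a, c), d ⊕ f(c ⊕ c ⊕ b, d ⊕ a, c)), c, d), d, c), d, d)
  Focus inside:  g(c ⊕ d, a ⊕ (b ⊕ a), (c ⊕ b) ⊕ (c ⊕ d)) ⊕ d ⊕ d ⊕ g(b, c, a) ⊕ f(g(d, d, b), g(b, d, b), a ⊕ a ⊕ a) ⊕ g(a, a, c)
  Canonicalize subterm:  g(c ⊕ d, a ⊕ (b ⊕ a), (c ⊕ b) ⊕ (c ⊕ d))  →  g(c ⊕ d, a ⊕ a ⊕ b, b ⊕ c ⊕ c ⊕ d)
  Sort:  d ⊕ d ⊕ f(g(d, d, b), g(b, d, b), a ⊕ a ⊕ a) ⊕ g(a, a, c) ⊕ g(b, c, a) ⊕ g(c ⊕ d, a ⊕ a ⊕ b, b ⊕ c ⊕ c ⊕ d)
  Put back:  f(f(g(g(a ⊕ b ⊕ d ⊕ f(b, a, a) ⊕ g(a ⊕ b ⊕ b ⊕ c, a ⊕ a ⊕ a ⊕ d, f(c, a, a)) ⊕ g(a ⊕ c, g(d, d, c), f(a, c, c)), d ⊕ d ⊕ f(g(d, d, b), g(b, d, b), a ⊕ a ⊕ a) ⊕ g(a, a, c) ⊕ g(b, c, a) ⊕ g(c ⊕ d, a ⊕ a ⊕ b, b ⊕ c ⊕ c ⊕ d), d ⊕ f(b ⊕ c ⊕ c, a ⊕ d, c)), c, d), d, c), d, d)
Right:  f(f(g(g(g((a ⊕ b) ⊕ (c ⊕ b), a ⊕ a ⊕ d ⊕ a, f(c, a, a)) ⊕ g(a ⊕ c, g(d, d, c), f(a, c, c)) ⊕ a ⊕ a ⊕ b ⊕ a ⊕ b ⊕ d, g(a, a, c) ⊕ g(d ⊕ c, f(b, a, a), (b ⊕ c) ⊕ (c ⊕ d)) ⊕ ((d ⊕ d) ⊕ f(g(d, d, b), g(b, d, b), a ⊕ a ⊕ a)) ⊕ g(b, c, a), d ⊕ f(c ⊕ b ⊕ c, d ⊕ a, c)), c, d), d, c), d, d)
  Descend into:  g(a, a, c) ⊕ g(d ⊕ c, f(b, a, a), (b ⊕ c) ⊕ (c ⊕ d)) ⊕ ((d ⊕ d) ⊕ f(g(d, d, b), g(b, d, b), a ⊕ a ⊕ a)) ⊕ g(b, c, a)
  Flatten:  g(a, a, c) ⊕ g(d ⊕ c, f(b, a, a), (b ⊕ c) ⊕ (c ⊕ d)) ⊕ d ⊕ d ⊕ f(g(d, d, b), g(b, d, b), a ⊕ a ⊕ a) ⊕ g(b, c, a)
  Simplify inside:  g(d ⊕ c, f(b, a, a), (b ⊕ c) ⊕ (c ⊕ d))  →  g(c ⊕ d, f(b, a, a), b ⊕ c ⊕ c ⊕ d)
  Sort arguments:  d ⊕ d ⊕ f(g(d, d, b), g(b, d, b), a ⊕ a ⊕ a) ⊕ g(a, a, c) ⊕ g(b, c, a) ⊕ g(c ⊕ d, f(b, a, a), b ⊕ c ⊕ c ⊕ d)
  Put back:  f(f(g(g(a ⊕ a ⊕ a ⊕ b ⊕ b ⊕ d ⊕ g(a ⊕ b ⊕ b ⊕ c, a ⊕ a ⊕ a ⊕ d, f(c, a, a)) ⊕ g(a ⊕ c, g(d, d, c), f(a, c, c)), d ⊕ d ⊕ f(g(d, d, b), g(b, d, b), a ⊕ a ⊕ a) ⊕ g(a, a, c) ⊕ g(b, c, a) ⊕ g(c ⊕ d, f(b, a, a), b ⊕ c ⊕ c ⊕ d), d ⊕ f(b ⊕ c ⊕ c, a ⊕ d, c)), c, d), d, c), d, d)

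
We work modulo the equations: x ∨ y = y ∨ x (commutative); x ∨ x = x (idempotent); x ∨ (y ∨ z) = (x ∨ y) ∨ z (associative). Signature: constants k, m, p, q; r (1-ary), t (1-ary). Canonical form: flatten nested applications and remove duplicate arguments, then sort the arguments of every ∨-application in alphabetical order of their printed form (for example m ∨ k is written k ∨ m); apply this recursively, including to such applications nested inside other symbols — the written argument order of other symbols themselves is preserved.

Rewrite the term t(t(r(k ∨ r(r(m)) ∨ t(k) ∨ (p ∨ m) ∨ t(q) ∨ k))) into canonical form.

Answer: t(t(r(k ∨ m ∨ p ∨ r(r(m)) ∨ t(k) ∨ t(q))))

Derivation:
Descend into:  k ∨ r(r(m)) ∨ t(k) ∨ (p ∨ m) ∨ t(q) ∨ k
Un-nest:  k ∨ r(r(m)) ∨ t(k) ∨ p ∨ m ∨ t(q) ∨ k
Idempotence:  drop duplicate k
Order the arguments:  k ∨ m ∨ p ∨ r(r(m)) ∨ t(k) ∨ t(q)
Reassemble:  t(t(r(k ∨ m ∨ p ∨ r(r(m)) ∨ t(k) ∨ t(q))))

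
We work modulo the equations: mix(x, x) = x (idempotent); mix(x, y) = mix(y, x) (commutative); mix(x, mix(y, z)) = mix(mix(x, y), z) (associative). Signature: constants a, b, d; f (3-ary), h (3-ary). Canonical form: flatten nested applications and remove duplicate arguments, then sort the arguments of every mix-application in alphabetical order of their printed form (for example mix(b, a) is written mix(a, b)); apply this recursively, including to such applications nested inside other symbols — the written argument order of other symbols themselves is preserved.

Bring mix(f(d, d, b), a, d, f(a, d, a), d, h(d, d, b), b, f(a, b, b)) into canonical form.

Answer: mix(a, b, d, f(a, b, b), f(a, d, a), f(d, d, b), h(d, d, b))

Derivation:
Drop duplicates:  drop duplicate d
Order the arguments:  mix(a, b, d, f(a, b, b), f(a, d, a), f(d, d, b), h(d, d, b))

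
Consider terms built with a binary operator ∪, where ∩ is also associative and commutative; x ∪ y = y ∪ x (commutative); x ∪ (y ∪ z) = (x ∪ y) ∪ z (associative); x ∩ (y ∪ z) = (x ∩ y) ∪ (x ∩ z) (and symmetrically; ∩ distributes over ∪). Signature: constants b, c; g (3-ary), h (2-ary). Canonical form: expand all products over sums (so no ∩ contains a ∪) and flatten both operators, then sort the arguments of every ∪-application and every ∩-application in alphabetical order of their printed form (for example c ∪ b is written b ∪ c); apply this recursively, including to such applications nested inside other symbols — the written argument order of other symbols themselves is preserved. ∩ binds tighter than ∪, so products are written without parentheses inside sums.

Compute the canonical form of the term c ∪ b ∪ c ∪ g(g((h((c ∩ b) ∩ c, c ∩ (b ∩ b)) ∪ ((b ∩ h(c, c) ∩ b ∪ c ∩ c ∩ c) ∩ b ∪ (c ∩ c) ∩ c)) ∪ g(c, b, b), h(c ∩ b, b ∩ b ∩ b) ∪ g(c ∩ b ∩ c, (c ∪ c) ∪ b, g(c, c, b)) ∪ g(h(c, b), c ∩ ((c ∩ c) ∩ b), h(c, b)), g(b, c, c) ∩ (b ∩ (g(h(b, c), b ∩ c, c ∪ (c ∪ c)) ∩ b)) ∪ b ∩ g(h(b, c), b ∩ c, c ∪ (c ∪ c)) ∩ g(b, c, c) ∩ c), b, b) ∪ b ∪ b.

Expand products over sums:  c ∪ b ∪ c ∪ g(g(b ∩ b ∩ b ∩ h(c, c) ∪ b ∩ c ∩ c ∩ c ∪ c ∩ c ∩ c ∪ g(c, b, b) ∪ h(b ∩ c ∩ c, b ∩ b ∩ c), g(b ∩ c ∩ c, b ∪ c ∪ c, g(c, c, b)) ∪ g(h(c, b), b ∩ c ∩ c ∩ c, h(c, b)) ∪ h(b ∩ c, b ∩ b ∩ b), b ∩ b ∩ g(b, c, c) ∩ g(h(b, c), b ∩ c, c ∪ c ∪ c) ∪ b ∩ c ∩ g(b, c, c) ∩ g(h(b, c), b ∩ c, c ∪ c ∪ c)), b, b) ∪ b ∪ b
Sort arguments:  b ∪ b ∪ b ∪ c ∪ c ∪ g(g(b ∩ b ∩ b ∩ h(c, c) ∪ b ∩ c ∩ c ∩ c ∪ c ∩ c ∩ c ∪ g(c, b, b) ∪ h(b ∩ c ∩ c, b ∩ b ∩ c), g(b ∩ c ∩ c, b ∪ c ∪ c, g(c, c, b)) ∪ g(h(c, b), b ∩ c ∩ c ∩ c, h(c, b)) ∪ h(b ∩ c, b ∩ b ∩ b), b ∩ b ∩ g(b, c, c) ∩ g(h(b, c), b ∩ c, c ∪ c ∪ c) ∪ b ∩ c ∩ g(b, c, c) ∩ g(h(b, c), b ∩ c, c ∪ c ∪ c)), b, b)

Answer: b ∪ b ∪ b ∪ c ∪ c ∪ g(g(b ∩ b ∩ b ∩ h(c, c) ∪ b ∩ c ∩ c ∩ c ∪ c ∩ c ∩ c ∪ g(c, b, b) ∪ h(b ∩ c ∩ c, b ∩ b ∩ c), g(b ∩ c ∩ c, b ∪ c ∪ c, g(c, c, b)) ∪ g(h(c, b), b ∩ c ∩ c ∩ c, h(c, b)) ∪ h(b ∩ c, b ∩ b ∩ b), b ∩ b ∩ g(b, c, c) ∩ g(h(b, c), b ∩ c, c ∪ c ∪ c) ∪ b ∩ c ∩ g(b, c, c) ∩ g(h(b, c), b ∩ c, c ∪ c ∪ c)), b, b)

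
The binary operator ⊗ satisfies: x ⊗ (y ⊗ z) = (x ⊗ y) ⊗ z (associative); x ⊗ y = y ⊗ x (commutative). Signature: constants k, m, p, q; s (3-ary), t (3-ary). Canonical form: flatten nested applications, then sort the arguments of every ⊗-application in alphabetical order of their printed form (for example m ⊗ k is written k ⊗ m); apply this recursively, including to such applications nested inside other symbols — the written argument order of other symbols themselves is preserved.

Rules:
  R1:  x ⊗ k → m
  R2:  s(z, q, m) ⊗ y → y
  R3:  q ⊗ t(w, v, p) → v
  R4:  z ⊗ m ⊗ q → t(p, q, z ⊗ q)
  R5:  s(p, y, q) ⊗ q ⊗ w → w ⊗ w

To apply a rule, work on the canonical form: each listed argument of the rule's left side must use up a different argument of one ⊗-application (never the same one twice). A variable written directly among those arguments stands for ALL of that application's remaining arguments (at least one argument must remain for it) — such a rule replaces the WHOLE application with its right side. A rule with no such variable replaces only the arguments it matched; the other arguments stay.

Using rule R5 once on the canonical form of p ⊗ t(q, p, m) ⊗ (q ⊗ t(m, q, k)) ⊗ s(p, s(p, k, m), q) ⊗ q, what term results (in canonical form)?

Canonical form:  p ⊗ q ⊗ q ⊗ s(p, s(p, k, m), q) ⊗ t(m, q, k) ⊗ t(q, p, m)
Match R5:  consume q, s(p, s(p, k, m), q);  w := p ⊗ q ⊗ t(m, q, k) ⊗ t(q, p, m), y := s(p, k, m)
Every leftover argument binds to the variable; the entire application is replaced.
Result:  p ⊗ p ⊗ q ⊗ q ⊗ t(m, q, k) ⊗ t(m, q, k) ⊗ t(q, p, m) ⊗ t(q, p, m)

Answer: p ⊗ p ⊗ q ⊗ q ⊗ t(m, q, k) ⊗ t(m, q, k) ⊗ t(q, p, m) ⊗ t(q, p, m)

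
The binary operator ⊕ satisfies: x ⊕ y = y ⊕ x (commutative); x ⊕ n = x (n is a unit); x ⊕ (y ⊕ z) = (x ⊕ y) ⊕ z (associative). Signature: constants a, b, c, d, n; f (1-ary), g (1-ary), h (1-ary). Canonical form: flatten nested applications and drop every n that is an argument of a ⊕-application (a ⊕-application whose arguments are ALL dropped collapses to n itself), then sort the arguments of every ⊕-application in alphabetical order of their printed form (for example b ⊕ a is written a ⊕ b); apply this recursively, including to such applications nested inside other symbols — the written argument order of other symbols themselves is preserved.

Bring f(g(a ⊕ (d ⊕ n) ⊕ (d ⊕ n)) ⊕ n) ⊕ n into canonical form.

Answer: f(g(a ⊕ d ⊕ d))

Derivation:
Simplify inside:  f(g(a ⊕ (d ⊕ n) ⊕ (d ⊕ n)) ⊕ n)  →  f(g(a ⊕ d ⊕ d))
Units out:  drop n
Sort:  f(g(a ⊕ d ⊕ d))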